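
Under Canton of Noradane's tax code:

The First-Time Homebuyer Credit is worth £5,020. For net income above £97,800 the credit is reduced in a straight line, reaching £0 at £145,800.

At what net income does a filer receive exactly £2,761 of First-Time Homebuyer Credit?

£2,761 is 2,761/5,020 of the full £5,020, so 2,259/5,020 of the £48,000 range has been used: income = £97,800 + £48,000 × 2,259/5,020 = £119,400.

£119,400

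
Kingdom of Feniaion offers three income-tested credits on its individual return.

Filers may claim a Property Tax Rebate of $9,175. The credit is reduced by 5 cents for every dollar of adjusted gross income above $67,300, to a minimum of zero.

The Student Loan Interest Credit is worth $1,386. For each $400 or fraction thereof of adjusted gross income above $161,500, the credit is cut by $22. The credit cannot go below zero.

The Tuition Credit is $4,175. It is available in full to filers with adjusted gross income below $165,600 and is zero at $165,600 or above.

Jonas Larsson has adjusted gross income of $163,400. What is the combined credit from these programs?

$9,821

Property Tax Rebate: 5% of the $96,100 excess over $67,300 is $4,805; credit = $9,175 − $4,805 = $4,370.
Student Loan Interest Credit: income exceeds $161,500 by $1,900, which is 5 full-or-partial $400 increments; reduction = 5 × $22 = $110, leaving $1,276.
Tuition Credit: $163,400 is below the $165,600 cutoff, so the full $4,175 applies.
Total: $4,370 + $1,276 + $4,175 = $9,821.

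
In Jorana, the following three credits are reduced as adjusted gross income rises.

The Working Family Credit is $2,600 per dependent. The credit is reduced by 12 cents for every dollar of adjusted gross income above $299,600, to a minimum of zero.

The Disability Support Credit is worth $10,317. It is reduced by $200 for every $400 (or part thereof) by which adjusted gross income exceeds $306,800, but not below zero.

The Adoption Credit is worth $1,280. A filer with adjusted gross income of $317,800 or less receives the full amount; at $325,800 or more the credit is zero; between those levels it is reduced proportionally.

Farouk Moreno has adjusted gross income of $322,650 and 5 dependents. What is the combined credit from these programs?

Working Family Credit: base = 5 × $2,600 = $13,000. 12% of the $23,050 excess over $299,600 is $2,766; credit = $13,000 − $2,766 = $10,234.
Disability Support Credit: income exceeds $306,800 by $15,850, which is 40 full-or-partial $400 increments; reduction = 40 × $200 = $8,000, leaving $2,317.
Adoption Credit: $322,650 is $4,850 into a $8,000 phase-out range, leaving 3,150/8,000 of the credit: $1,280 × 3,150/8,000 = $504.
Total: $10,234 + $2,317 + $504 = $13,055.

$13,055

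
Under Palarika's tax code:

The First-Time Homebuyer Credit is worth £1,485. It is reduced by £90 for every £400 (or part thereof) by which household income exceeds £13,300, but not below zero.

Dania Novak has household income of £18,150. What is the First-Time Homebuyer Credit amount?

First-Time Homebuyer Credit: income exceeds £13,300 by £4,850, which is 13 full-or-partial £400 increments; reduction = 13 × £90 = £1,170, leaving £315.

£315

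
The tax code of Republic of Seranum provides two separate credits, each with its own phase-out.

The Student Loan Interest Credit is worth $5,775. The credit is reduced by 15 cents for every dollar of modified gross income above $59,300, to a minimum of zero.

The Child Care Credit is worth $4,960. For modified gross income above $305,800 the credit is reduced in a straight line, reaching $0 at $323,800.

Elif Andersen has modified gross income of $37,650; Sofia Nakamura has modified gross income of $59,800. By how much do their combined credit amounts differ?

$75

Elif ($37,650): Student Loan Interest Credit: $37,650 is at or below the $59,300 threshold, so the full $5,775 applies. Child Care Credit: $37,650 is at or below the $305,800 threshold, so the full $4,960 applies. total $5,775 + $4,960 = $10,735
Sofia ($59,800): Student Loan Interest Credit: 15% of the $500 excess over $59,300 is $75; credit = $5,775 − $75 = $5,700. Child Care Credit: $59,800 is at or below the $305,800 threshold, so the full $4,960 applies. total $5,700 + $4,960 = $10,660
Difference: |$10,735 − $10,660| = $75.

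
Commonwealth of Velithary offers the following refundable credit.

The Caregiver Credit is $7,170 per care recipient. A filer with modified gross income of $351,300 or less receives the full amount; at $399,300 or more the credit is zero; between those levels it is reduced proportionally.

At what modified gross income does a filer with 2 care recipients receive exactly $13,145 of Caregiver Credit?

$355,300

Full credit = 2 × $7,170 = $14,340.
$13,145 is 13,145/14,340 of the full $14,340, so 1,195/14,340 of the $48,000 range has been used: income = $351,300 + $48,000 × 1,195/14,340 = $355,300.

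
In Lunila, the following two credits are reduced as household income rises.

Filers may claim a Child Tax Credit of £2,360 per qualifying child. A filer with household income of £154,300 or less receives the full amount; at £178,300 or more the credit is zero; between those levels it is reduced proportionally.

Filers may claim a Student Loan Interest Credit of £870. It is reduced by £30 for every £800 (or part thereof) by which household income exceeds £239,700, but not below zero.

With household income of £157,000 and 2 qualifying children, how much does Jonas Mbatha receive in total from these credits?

Child Tax Credit: base = 2 × £2,360 = £4,720. £157,000 is £2,700 into a £24,000 phase-out range, leaving 21,300/24,000 of the credit: £4,720 × 21,300/24,000 = £4,189.
Student Loan Interest Credit: £157,000 is at or below the £239,700 threshold, so the full £870 applies.
Total: £4,189 + £870 = £5,059.

£5,059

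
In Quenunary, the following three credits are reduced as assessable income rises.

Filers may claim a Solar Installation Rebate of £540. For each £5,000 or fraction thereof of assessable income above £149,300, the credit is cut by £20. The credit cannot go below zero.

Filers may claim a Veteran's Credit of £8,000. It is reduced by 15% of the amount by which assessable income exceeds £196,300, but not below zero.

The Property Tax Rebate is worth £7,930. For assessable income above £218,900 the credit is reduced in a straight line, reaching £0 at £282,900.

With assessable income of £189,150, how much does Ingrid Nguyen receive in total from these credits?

£16,310

Solar Installation Rebate: income exceeds £149,300 by £39,850, which is 8 full-or-partial £5,000 increments; reduction = 8 × £20 = £160, leaving £380.
Veteran's Credit: £189,150 is at or below the £196,300 threshold, so the full £8,000 applies.
Property Tax Rebate: £189,150 is at or below the £218,900 threshold, so the full £7,930 applies.
Total: £380 + £8,000 + £7,930 = £16,310.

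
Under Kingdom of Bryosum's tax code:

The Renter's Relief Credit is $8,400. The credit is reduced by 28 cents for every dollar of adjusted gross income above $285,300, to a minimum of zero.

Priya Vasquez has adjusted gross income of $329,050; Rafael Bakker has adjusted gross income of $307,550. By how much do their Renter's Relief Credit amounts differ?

Priya ($329,050): Renter's Relief Credit: 28% of the $43,750 excess over $285,300 is $12,250 ≥ base, so the credit is $0.
Rafael ($307,550): Renter's Relief Credit: 28% of the $22,250 excess over $285,300 is $6,230; credit = $8,400 − $6,230 = $2,170.
Difference: |$0 − $2,170| = $2,170.

$2,170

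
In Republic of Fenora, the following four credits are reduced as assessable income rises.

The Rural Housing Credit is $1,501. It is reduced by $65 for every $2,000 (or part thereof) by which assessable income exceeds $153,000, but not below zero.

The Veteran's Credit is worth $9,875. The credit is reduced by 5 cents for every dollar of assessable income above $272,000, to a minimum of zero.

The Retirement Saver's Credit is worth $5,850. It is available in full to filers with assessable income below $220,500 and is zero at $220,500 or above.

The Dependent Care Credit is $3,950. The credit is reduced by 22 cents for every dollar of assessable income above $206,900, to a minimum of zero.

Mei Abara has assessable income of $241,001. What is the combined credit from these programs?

$9,875

Rural Housing Credit: income exceeds $153,000 by $88,001 → 45 increments × $65 = $2,925 ≥ base, so the credit is $0.
Veteran's Credit: $241,001 is at or below the $272,000 threshold, so the full $9,875 applies.
Retirement Saver's Credit: $241,001 meets or exceeds the $220,500 cutoff, so the credit is $0.
Dependent Care Credit: 22% of the $34,101 excess over $206,900 is $7,502.22 ≥ base, so the credit is $0.
Total: $0 + $9,875 + $0 + $0 = $9,875.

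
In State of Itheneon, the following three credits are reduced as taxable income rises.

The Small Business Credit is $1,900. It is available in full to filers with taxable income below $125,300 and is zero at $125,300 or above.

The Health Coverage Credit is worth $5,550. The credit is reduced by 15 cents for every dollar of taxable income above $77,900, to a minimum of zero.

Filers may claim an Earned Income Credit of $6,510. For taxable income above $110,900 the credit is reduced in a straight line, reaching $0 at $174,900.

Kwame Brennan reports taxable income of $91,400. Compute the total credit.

$11,935

Small Business Credit: $91,400 is below the $125,300 cutoff, so the full $1,900 applies.
Health Coverage Credit: 15% of the $13,500 excess over $77,900 is $2,025; credit = $5,550 − $2,025 = $3,525.
Earned Income Credit: $91,400 is at or below the $110,900 threshold, so the full $6,510 applies.
Total: $1,900 + $3,525 + $6,510 = $11,935.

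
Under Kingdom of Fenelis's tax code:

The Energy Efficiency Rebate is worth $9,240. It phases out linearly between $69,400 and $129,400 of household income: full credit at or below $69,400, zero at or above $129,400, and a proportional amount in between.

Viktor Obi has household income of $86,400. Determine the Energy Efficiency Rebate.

$6,622

Energy Efficiency Rebate: $86,400 is $17,000 into a $60,000 phase-out range, leaving 43,000/60,000 of the credit: $9,240 × 43,000/60,000 = $6,622.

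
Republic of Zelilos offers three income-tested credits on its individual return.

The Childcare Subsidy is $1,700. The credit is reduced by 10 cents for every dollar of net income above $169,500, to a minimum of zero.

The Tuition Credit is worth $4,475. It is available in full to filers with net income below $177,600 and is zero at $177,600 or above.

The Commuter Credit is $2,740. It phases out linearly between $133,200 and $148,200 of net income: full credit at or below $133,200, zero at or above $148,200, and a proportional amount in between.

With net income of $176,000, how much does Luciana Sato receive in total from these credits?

$5,525

Childcare Subsidy: 10% of the $6,500 excess over $169,500 is $650; credit = $1,700 − $650 = $1,050.
Tuition Credit: $176,000 is below the $177,600 cutoff, so the full $4,475 applies.
Commuter Credit: $176,000 is at or above $148,200, so the credit is $0.
Total: $1,050 + $4,475 + $0 = $5,525.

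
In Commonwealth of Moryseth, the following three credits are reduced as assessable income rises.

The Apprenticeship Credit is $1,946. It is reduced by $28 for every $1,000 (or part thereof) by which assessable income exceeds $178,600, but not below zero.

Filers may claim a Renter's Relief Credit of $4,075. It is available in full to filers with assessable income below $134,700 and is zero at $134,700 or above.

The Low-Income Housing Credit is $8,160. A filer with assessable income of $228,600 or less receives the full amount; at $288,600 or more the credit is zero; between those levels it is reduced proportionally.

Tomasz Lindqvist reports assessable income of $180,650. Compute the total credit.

Apprenticeship Credit: income exceeds $178,600 by $2,050, which is 3 full-or-partial $1,000 increments; reduction = 3 × $28 = $84, leaving $1,862.
Renter's Relief Credit: $180,650 meets or exceeds the $134,700 cutoff, so the credit is $0.
Low-Income Housing Credit: $180,650 is at or below the $228,600 threshold, so the full $8,160 applies.
Total: $1,862 + $0 + $8,160 = $10,022.

$10,022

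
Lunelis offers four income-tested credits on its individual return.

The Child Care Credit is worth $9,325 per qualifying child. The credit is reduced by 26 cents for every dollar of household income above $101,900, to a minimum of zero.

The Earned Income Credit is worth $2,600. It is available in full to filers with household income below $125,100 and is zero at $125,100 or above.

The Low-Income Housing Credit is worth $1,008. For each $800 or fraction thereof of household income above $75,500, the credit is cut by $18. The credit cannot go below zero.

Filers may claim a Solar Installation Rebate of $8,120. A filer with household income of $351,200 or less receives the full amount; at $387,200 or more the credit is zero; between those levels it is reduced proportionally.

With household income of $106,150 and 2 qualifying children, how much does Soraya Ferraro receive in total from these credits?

$28,571

Child Care Credit: base = 2 × $9,325 = $18,650. 26% of the $4,250 excess over $101,900 is $1,105; credit = $18,650 − $1,105 = $17,545.
Earned Income Credit: $106,150 is below the $125,100 cutoff, so the full $2,600 applies.
Low-Income Housing Credit: income exceeds $75,500 by $30,650, which is 39 full-or-partial $800 increments; reduction = 39 × $18 = $702, leaving $306.
Solar Installation Rebate: $106,150 is at or below the $351,200 threshold, so the full $8,120 applies.
Total: $17,545 + $2,600 + $306 + $8,120 = $28,571.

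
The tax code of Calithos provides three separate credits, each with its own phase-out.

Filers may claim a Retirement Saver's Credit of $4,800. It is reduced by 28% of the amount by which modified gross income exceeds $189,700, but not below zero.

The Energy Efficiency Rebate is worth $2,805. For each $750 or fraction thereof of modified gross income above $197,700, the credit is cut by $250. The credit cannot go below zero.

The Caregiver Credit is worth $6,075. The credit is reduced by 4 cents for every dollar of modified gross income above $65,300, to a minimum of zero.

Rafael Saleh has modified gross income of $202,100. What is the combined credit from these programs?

Retirement Saver's Credit: 28% of the $12,400 excess over $189,700 is $3,472; credit = $4,800 − $3,472 = $1,328.
Energy Efficiency Rebate: income exceeds $197,700 by $4,400, which is 6 full-or-partial $750 increments; reduction = 6 × $250 = $1,500, leaving $1,305.
Caregiver Credit: 4% of the $136,800 excess over $65,300 is $5,472; credit = $6,075 − $5,472 = $603.
Total: $1,328 + $1,305 + $603 = $3,236.

$3,236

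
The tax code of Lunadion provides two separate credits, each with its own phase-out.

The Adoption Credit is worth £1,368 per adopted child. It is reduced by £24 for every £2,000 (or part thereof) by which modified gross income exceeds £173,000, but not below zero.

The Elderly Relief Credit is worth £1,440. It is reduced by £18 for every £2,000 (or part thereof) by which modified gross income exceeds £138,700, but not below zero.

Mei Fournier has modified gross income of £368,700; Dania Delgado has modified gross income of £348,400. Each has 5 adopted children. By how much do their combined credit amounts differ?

£240

Mei (£368,700): Adoption Credit: base = 5 × £1,368 = £6,840. income exceeds £173,000 by £195,700, which is 98 full-or-partial £2,000 increments; reduction = 98 × £24 = £2,352, leaving £4,488. Elderly Relief Credit: income exceeds £138,700 by £230,000 → 115 increments × £18 = £2,070 ≥ base, so the credit is £0. total £4,488 + £0 = £4,488
Dania (£348,400): Adoption Credit: base = 5 × £1,368 = £6,840. income exceeds £173,000 by £175,400, which is 88 full-or-partial £2,000 increments; reduction = 88 × £24 = £2,112, leaving £4,728. Elderly Relief Credit: income exceeds £138,700 by £209,700 → 105 increments × £18 = £1,890 ≥ base, so the credit is £0. total £4,728 + £0 = £4,728
Difference: |£4,488 − £4,728| = £240.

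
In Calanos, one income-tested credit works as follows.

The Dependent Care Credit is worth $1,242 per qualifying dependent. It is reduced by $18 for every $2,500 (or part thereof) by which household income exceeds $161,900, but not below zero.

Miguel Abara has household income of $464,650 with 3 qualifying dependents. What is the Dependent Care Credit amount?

$1,530

Dependent Care Credit: base = 3 × $1,242 = $3,726. income exceeds $161,900 by $302,750, which is 122 full-or-partial $2,500 increments; reduction = 122 × $18 = $2,196, leaving $1,530.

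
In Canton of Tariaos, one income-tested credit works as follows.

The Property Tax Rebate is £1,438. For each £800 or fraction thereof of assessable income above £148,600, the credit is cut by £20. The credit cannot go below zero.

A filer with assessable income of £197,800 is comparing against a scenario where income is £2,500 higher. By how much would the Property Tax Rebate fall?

£60

At £197,800 — income exceeds £148,600 by £49,200, which is 62 full-or-partial £800 increments; reduction = 62 × £20 = £1,240, leaving £198.
At £200,300 — income exceeds £148,600 by £51,700, which is 65 full-or-partial £800 increments; reduction = 65 × £20 = £1,300, leaving £138.
Lost: £198 − £138 = £60.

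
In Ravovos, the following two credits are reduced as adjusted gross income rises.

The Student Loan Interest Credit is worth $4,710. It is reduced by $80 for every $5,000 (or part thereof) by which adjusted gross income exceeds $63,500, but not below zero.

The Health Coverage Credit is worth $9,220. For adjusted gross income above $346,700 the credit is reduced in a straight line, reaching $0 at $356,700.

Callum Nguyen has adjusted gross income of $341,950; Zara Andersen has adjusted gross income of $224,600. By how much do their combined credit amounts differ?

$1,840

Callum ($341,950): Student Loan Interest Credit: income exceeds $63,500 by $278,450, which is 56 full-or-partial $5,000 increments; reduction = 56 × $80 = $4,480, leaving $230. Health Coverage Credit: $341,950 is at or below the $346,700 threshold, so the full $9,220 applies. total $230 + $9,220 = $9,450
Zara ($224,600): Student Loan Interest Credit: income exceeds $63,500 by $161,100, which is 33 full-or-partial $5,000 increments; reduction = 33 × $80 = $2,640, leaving $2,070. Health Coverage Credit: $224,600 is at or below the $346,700 threshold, so the full $9,220 applies. total $2,070 + $9,220 = $11,290
Difference: |$9,450 − $11,290| = $1,840.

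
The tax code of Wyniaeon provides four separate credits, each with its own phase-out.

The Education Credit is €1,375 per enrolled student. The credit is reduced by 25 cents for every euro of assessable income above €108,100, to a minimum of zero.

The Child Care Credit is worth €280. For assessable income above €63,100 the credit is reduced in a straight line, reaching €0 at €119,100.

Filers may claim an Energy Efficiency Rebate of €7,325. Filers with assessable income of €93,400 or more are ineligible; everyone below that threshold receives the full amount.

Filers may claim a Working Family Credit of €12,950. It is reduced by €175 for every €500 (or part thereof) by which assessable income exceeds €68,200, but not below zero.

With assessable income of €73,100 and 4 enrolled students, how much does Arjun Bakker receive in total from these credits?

Education Credit: base = 4 × €1,375 = €5,500. €73,100 is at or below the €108,100 threshold, so the full €5,500 applies.
Child Care Credit: €73,100 is €10,000 into a €56,000 phase-out range, leaving 46,000/56,000 of the credit: €280 × 46,000/56,000 = €230.
Energy Efficiency Rebate: €73,100 is below the €93,400 cutoff, so the full €7,325 applies.
Working Family Credit: income exceeds €68,200 by €4,900, which is 10 full-or-partial €500 increments; reduction = 10 × €175 = €1,750, leaving €11,200.
Total: €5,500 + €230 + €7,325 + €11,200 = €24,255.

€24,255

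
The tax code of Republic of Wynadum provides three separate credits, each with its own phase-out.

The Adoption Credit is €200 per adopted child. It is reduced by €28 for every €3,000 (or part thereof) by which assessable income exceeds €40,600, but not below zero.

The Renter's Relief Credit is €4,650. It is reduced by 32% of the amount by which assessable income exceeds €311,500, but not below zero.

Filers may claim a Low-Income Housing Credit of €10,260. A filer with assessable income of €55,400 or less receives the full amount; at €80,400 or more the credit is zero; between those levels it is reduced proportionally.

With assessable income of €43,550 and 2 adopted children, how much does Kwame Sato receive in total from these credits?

€15,282

Adoption Credit: base = 2 × €200 = €400. income exceeds €40,600 by €2,950, which is 1 full-or-partial €3,000 increment; reduction = 1 × €28 = €28, leaving €372.
Renter's Relief Credit: €43,550 is at or below the €311,500 threshold, so the full €4,650 applies.
Low-Income Housing Credit: €43,550 is at or below the €55,400 threshold, so the full €10,260 applies.
Total: €372 + €4,650 + €10,260 = €15,282.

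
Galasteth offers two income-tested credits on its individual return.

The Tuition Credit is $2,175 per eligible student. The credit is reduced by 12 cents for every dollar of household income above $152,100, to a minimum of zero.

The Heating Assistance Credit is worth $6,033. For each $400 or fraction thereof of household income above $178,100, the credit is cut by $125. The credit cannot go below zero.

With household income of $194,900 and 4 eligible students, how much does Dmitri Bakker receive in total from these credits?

$4,347

Tuition Credit: base = 4 × $2,175 = $8,700. 12% of the $42,800 excess over $152,100 is $5,136; credit = $8,700 − $5,136 = $3,564.
Heating Assistance Credit: income exceeds $178,100 by $16,800, which is 42 full-or-partial $400 increments; reduction = 42 × $125 = $5,250, leaving $783.
Total: $3,564 + $783 = $4,347.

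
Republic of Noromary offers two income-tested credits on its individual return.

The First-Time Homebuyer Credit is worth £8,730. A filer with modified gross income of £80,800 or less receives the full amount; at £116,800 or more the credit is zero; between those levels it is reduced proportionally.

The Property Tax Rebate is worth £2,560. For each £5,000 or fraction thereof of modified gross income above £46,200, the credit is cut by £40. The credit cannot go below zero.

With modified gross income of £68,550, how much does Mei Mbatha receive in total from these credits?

First-Time Homebuyer Credit: £68,550 is at or below the £80,800 threshold, so the full £8,730 applies.
Property Tax Rebate: income exceeds £46,200 by £22,350, which is 5 full-or-partial £5,000 increments; reduction = 5 × £40 = £200, leaving £2,360.
Total: £8,730 + £2,360 = £11,090.

£11,090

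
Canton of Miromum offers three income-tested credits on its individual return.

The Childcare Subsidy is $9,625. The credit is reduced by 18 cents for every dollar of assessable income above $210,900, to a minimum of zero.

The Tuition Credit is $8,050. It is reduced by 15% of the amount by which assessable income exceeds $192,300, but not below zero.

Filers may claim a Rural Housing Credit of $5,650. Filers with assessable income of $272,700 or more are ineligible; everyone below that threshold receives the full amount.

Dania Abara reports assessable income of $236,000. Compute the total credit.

Childcare Subsidy: 18% of the $25,100 excess over $210,900 is $4,518; credit = $9,625 − $4,518 = $5,107.
Tuition Credit: 15% of the $43,700 excess over $192,300 is $6,555; credit = $8,050 − $6,555 = $1,495.
Rural Housing Credit: $236,000 is below the $272,700 cutoff, so the full $5,650 applies.
Total: $5,107 + $1,495 + $5,650 = $12,252.

$12,252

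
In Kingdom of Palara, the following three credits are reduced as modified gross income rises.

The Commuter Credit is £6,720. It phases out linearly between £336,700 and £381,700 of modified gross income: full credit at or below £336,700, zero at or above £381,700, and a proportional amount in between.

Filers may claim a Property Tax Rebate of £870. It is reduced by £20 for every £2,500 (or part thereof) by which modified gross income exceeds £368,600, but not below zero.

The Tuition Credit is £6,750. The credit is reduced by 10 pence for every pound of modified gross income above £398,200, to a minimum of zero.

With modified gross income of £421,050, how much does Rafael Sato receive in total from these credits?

Commuter Credit: £421,050 is at or above £381,700, so the credit is £0.
Property Tax Rebate: income exceeds £368,600 by £52,450, which is 21 full-or-partial £2,500 increments; reduction = 21 × £20 = £420, leaving £450.
Tuition Credit: 10% of the £22,850 excess over £398,200 is £2,285; credit = £6,750 − £2,285 = £4,465.
Total: £0 + £450 + £4,465 = £4,915.

£4,915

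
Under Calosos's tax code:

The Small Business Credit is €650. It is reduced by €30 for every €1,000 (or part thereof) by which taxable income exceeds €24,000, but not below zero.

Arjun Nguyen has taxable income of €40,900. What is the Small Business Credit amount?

Small Business Credit: income exceeds €24,000 by €16,900, which is 17 full-or-partial €1,000 increments; reduction = 17 × €30 = €510, leaving €140.

€140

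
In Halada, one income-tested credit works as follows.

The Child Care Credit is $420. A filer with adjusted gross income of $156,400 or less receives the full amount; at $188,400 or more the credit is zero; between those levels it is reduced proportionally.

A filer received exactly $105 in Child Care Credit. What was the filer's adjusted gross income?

$180,400

$105 is 105/420 of the full $420, so 315/420 of the $32,000 range has been used: income = $156,400 + $32,000 × 315/420 = $180,400.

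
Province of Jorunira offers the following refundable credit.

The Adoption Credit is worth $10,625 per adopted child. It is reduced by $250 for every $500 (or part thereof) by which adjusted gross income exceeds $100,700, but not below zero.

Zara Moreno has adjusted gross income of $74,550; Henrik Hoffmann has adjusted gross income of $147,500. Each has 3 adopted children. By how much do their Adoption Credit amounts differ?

$23,500

Zara ($74,550): Adoption Credit: base = 3 × $10,625 = $31,875. $74,550 is at or below the $100,700 threshold, so the full $31,875 applies.
Henrik ($147,500): Adoption Credit: base = 3 × $10,625 = $31,875. income exceeds $100,700 by $46,800, which is 94 full-or-partial $500 increments; reduction = 94 × $250 = $23,500, leaving $8,375.
Difference: |$31,875 − $8,375| = $23,500.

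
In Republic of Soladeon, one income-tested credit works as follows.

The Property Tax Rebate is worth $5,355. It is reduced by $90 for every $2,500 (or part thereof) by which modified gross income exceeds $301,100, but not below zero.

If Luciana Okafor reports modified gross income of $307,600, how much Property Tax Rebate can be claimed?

$5,085

Property Tax Rebate: income exceeds $301,100 by $6,500, which is 3 full-or-partial $2,500 increments; reduction = 3 × $90 = $270, leaving $5,085.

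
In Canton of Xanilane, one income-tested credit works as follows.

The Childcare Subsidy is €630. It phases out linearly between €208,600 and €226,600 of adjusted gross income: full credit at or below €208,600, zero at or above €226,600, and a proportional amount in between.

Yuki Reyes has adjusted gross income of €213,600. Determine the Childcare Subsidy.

€455

Childcare Subsidy: €213,600 is €5,000 into a €18,000 phase-out range, leaving 13,000/18,000 of the credit: €630 × 13,000/18,000 = €455.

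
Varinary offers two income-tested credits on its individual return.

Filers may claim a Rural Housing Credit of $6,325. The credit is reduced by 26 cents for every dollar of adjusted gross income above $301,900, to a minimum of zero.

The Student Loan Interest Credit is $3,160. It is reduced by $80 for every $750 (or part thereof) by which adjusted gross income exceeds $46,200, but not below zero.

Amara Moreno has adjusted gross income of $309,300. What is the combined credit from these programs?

$4,401

Rural Housing Credit: 26% of the $7,400 excess over $301,900 is $1,924; credit = $6,325 − $1,924 = $4,401.
Student Loan Interest Credit: income exceeds $46,200 by $263,100 → 351 increments × $80 = $28,080 ≥ base, so the credit is $0.
Total: $4,401 + $0 = $4,401.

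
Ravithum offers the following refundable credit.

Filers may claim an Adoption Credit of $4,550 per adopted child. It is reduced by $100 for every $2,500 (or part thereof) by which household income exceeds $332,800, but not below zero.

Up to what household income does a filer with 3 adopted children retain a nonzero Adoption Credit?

$672,800

Full credit = 3 × $4,550 = $13,650.
After 136 increments the reduction is 136 × $100 = $13,600, leaving $50; one more increment wipes it out. Increment 136 ends at excess 136 × $2,500 = $340,000, so the highest qualifying income is $332,800 + $340,000 = $672,800.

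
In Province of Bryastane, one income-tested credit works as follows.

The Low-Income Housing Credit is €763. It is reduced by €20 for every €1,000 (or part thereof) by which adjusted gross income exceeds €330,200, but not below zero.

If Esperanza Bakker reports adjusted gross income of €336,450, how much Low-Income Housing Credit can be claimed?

Low-Income Housing Credit: income exceeds €330,200 by €6,250, which is 7 full-or-partial €1,000 increments; reduction = 7 × €20 = €140, leaving €623.

€623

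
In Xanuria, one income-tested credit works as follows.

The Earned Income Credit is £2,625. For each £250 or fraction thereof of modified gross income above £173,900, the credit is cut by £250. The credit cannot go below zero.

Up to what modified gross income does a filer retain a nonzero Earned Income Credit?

£176,400

After 10 increments the reduction is 10 × £250 = £2,500, leaving £125; one more increment wipes it out. Increment 10 ends at excess 10 × £250 = £2,500, so the highest qualifying income is £173,900 + £2,500 = £176,400.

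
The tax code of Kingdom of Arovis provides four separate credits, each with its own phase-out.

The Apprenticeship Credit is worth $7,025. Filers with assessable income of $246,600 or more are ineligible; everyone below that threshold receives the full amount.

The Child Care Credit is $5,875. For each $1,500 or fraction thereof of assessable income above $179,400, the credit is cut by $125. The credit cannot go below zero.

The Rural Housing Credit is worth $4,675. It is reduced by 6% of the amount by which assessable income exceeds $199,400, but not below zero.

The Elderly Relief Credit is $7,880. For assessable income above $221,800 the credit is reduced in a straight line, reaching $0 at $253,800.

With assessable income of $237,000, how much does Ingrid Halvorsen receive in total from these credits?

$14,581

Apprenticeship Credit: $237,000 is below the $246,600 cutoff, so the full $7,025 applies.
Child Care Credit: income exceeds $179,400 by $57,600, which is 39 full-or-partial $1,500 increments; reduction = 39 × $125 = $4,875, leaving $1,000.
Rural Housing Credit: 6% of the $37,600 excess over $199,400 is $2,256; credit = $4,675 − $2,256 = $2,419.
Elderly Relief Credit: $237,000 is $15,200 into a $32,000 phase-out range, leaving 16,800/32,000 of the credit: $7,880 × 16,800/32,000 = $4,137.
Total: $7,025 + $1,000 + $2,419 + $4,137 = $14,581.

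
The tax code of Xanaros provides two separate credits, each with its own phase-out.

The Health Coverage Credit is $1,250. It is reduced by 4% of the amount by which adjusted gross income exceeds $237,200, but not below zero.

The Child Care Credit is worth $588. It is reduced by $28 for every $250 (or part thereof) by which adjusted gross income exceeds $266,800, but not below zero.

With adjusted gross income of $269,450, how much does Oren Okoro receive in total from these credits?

Health Coverage Credit: 4% of the $32,250 excess over $237,200 is $1,290 ≥ base, so the credit is $0.
Child Care Credit: income exceeds $266,800 by $2,650, which is 11 full-or-partial $250 increments; reduction = 11 × $28 = $308, leaving $280.
Total: $0 + $280 = $280.

$280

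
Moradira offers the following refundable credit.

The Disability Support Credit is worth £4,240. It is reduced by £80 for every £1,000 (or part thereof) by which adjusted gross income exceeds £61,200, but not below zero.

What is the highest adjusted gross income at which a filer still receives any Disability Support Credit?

£113,200

After 52 increments the reduction is 52 × £80 = £4,160, leaving £80; one more increment wipes it out. Increment 52 ends at excess 52 × £1,000 = £52,000, so the highest qualifying income is £61,200 + £52,000 = £113,200.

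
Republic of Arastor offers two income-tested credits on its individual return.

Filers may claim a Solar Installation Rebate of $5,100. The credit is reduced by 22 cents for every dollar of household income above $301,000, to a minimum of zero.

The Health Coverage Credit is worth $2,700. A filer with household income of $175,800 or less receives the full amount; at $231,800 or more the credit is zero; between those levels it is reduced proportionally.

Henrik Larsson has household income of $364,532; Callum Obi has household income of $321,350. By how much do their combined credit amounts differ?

$623

Henrik ($364,532): Solar Installation Rebate: 22% of the $63,532 excess over $301,000 is $13,977.04 ≥ base, so the credit is $0. Health Coverage Credit: $364,532 is at or above $231,800, so the credit is $0. total $0 + $0 = $0
Callum ($321,350): Solar Installation Rebate: 22% of the $20,350 excess over $301,000 is $4,477; credit = $5,100 − $4,477 = $623. Health Coverage Credit: $321,350 is at or above $231,800, so the credit is $0. total $623 + $0 = $623
Difference: |$0 − $623| = $623.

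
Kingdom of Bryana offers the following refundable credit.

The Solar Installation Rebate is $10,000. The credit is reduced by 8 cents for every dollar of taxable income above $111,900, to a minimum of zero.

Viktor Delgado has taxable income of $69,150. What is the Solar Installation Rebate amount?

Solar Installation Rebate: $69,150 is at or below the $111,900 threshold, so the full $10,000 applies.

$10,000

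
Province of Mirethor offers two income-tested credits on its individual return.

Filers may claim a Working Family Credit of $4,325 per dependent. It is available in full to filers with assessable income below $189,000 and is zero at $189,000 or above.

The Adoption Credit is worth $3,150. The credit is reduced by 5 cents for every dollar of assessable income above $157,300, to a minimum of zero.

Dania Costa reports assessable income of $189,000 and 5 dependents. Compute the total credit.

$1,565

Working Family Credit: base = 5 × $4,325 = $21,625. $189,000 meets or exceeds the $189,000 cutoff, so the credit is $0.
Adoption Credit: 5% of the $31,700 excess over $157,300 is $1,585; credit = $3,150 − $1,585 = $1,565.
Total: $0 + $1,565 = $1,565.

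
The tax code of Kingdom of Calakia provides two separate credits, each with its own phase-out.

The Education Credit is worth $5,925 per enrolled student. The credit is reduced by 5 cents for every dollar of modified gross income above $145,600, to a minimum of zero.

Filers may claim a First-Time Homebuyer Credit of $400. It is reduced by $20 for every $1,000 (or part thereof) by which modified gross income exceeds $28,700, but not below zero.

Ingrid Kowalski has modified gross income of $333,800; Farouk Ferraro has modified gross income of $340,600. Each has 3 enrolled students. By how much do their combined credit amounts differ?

Ingrid ($333,800): Education Credit: base = 3 × $5,925 = $17,775. 5% of the $188,200 excess over $145,600 is $9,410; credit = $17,775 − $9,410 = $8,365. First-Time Homebuyer Credit: income exceeds $28,700 by $305,100 → 306 increments × $20 = $6,120 ≥ base, so the credit is $0. total $8,365 + $0 = $8,365
Farouk ($340,600): Education Credit: base = 3 × $5,925 = $17,775. 5% of the $195,000 excess over $145,600 is $9,750; credit = $17,775 − $9,750 = $8,025. First-Time Homebuyer Credit: income exceeds $28,700 by $311,900 → 312 increments × $20 = $6,240 ≥ base, so the credit is $0. total $8,025 + $0 = $8,025
Difference: |$8,365 − $8,025| = $340.

$340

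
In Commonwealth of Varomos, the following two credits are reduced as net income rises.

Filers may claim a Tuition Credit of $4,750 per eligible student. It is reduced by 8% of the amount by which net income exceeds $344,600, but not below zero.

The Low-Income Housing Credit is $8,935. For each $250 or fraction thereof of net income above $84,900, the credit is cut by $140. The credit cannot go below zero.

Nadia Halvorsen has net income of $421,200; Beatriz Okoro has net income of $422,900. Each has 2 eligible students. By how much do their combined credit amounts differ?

Nadia ($421,200): Tuition Credit: base = 2 × $4,750 = $9,500. 8% of the $76,600 excess over $344,600 is $6,128; credit = $9,500 − $6,128 = $3,372. Low-Income Housing Credit: income exceeds $84,900 by $336,300 → 1346 increments × $140 = $188,440 ≥ base, so the credit is $0. total $3,372 + $0 = $3,372
Beatriz ($422,900): Tuition Credit: base = 2 × $4,750 = $9,500. 8% of the $78,300 excess over $344,600 is $6,264; credit = $9,500 − $6,264 = $3,236. Low-Income Housing Credit: income exceeds $84,900 by $338,000 → 1352 increments × $140 = $189,280 ≥ base, so the credit is $0. total $3,236 + $0 = $3,236
Difference: |$3,372 − $3,236| = $136.

$136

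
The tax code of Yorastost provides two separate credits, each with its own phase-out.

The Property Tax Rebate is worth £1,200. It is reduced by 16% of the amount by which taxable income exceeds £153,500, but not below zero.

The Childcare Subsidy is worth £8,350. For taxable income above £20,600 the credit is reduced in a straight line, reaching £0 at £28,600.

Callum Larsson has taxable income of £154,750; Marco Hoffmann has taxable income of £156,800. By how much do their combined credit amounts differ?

Callum (£154,750): Property Tax Rebate: 16% of the £1,250 excess over £153,500 is £200; credit = £1,200 − £200 = £1,000. Childcare Subsidy: £154,750 is at or above £28,600, so the credit is £0. total £1,000 + £0 = £1,000
Marco (£156,800): Property Tax Rebate: 16% of the £3,300 excess over £153,500 is £528; credit = £1,200 − £528 = £672. Childcare Subsidy: £156,800 is at or above £28,600, so the credit is £0. total £672 + £0 = £672
Difference: |£1,000 − £672| = £328.

£328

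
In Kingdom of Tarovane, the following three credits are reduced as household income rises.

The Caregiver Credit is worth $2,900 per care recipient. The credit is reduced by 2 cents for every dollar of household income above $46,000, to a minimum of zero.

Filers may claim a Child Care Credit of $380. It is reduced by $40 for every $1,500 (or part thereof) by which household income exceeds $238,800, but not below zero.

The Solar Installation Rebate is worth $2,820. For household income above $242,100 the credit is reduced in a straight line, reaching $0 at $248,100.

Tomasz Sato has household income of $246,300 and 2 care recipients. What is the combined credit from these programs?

Caregiver Credit: base = 2 × $2,900 = $5,800. 2% of the $200,300 excess over $46,000 is $4,006; credit = $5,800 − $4,006 = $1,794.
Child Care Credit: income exceeds $238,800 by $7,500, which is 5 full-or-partial $1,500 increments; reduction = 5 × $40 = $200, leaving $180.
Solar Installation Rebate: $246,300 is $4,200 into a $6,000 phase-out range, leaving 1,800/6,000 of the credit: $2,820 × 1,800/6,000 = $846.
Total: $1,794 + $180 + $846 = $2,820.

$2,820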